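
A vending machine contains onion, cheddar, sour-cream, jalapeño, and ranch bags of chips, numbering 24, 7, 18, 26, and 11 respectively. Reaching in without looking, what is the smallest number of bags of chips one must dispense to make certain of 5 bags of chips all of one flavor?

The worst case takes 4 bags of chips of each flavor without reaching 5 of any: 5 × 4 = 20.
The next bag of chips must bring some flavor to 5, so 20 + 1 = 21.

21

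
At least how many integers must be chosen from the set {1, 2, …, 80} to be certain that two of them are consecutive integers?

41

Partition {1, …, 80} into 40 pairs: {1,2}, {3,4}, …, {79,80}.
Choosing 40 integers — say the 40 even numbers 2, 4, …, 80 — takes one from each pair and avoids the property.
Choosing 41 forces two into the same pair by pigeonhole, and those are consecutive. So 41.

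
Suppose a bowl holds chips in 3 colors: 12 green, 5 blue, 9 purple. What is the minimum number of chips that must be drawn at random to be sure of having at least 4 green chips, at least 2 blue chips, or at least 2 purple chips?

The worst case stops just short of every target: 3 green, 1 blue, 1 purple — 3 + 1 + 1 = 5 chips.
One more chip must push some color to its target, so 5 + 1 = 6.

6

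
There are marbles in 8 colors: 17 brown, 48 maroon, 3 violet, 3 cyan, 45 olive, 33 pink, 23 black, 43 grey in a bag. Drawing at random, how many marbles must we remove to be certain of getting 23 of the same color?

134

Treat the 8 colors as pigeonholes.
In the worst case we take at most 22 of each color, but all 17 brown, all 3 violet, and all 3 cyan (fewer than 22), giving 17 + 22 + 3 + 3 + 22 + 22 + 22 + 22 = 133.
One more marble then forces some color to 23, so 133 + 1 = 134.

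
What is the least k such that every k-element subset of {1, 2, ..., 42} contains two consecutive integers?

Partition {1, …, 42} into 21 pairs: {1,2}, {3,4}, …, {41,42}.
Choosing 21 integers — say the 21 even numbers 2, 4, …, 42 — takes one from each pair and avoids the property.
Choosing 22 forces two into the same pair by pigeonhole, and those are consecutive. So 22.

22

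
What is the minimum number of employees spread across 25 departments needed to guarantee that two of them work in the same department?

There are 25 departments acting as pigeonholes.
With 25 employees we could place one in each, avoiding any repeat.
One more forces some class to hold 2, so 25 + 1 = 26.

26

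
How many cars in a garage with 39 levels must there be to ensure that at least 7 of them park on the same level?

There are 39 levels acting as pigeonholes.
With 39 × 6 = 234 cars we could place exactly 6 in each, with no class reaching 7.
One more forces some class to hold 7, so 234 + 1 = 235.

235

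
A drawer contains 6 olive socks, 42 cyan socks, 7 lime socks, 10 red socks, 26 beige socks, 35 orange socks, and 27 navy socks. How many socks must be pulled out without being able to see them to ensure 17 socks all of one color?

88

Treat the 7 colors as pigeonholes.
In the worst case we take at most 16 of each color, but all 6 olive, all 7 lime, and all 10 red (fewer than 16), giving 6 + 16 + 7 + 10 + 16 + 16 + 16 = 87.
One more sock then forces some color to 17, so 87 + 1 = 88.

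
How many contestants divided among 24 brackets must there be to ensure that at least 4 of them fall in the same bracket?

73

There are 24 brackets acting as pigeonholes.
With 24 × 3 = 72 contestants we could place exactly 3 in each, with no class reaching 4.
One more forces some class to hold 4, so 72 + 1 = 73.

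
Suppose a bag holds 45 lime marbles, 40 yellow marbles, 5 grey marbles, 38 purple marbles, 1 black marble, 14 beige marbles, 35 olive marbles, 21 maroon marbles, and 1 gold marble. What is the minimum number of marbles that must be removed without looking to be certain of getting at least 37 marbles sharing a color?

186

In the worst case we take at most 36 of each color, but all 5 grey, all 1 black, all 14 beige, all 35 olive, all 21 maroon, and all 1 gold (fewer than 36), giving 36 + 36 + 5 + 36 + 1 + 14 + 35 + 21 + 1 = 185.
One more marble then forces some color to 37, so 185 + 1 = 186.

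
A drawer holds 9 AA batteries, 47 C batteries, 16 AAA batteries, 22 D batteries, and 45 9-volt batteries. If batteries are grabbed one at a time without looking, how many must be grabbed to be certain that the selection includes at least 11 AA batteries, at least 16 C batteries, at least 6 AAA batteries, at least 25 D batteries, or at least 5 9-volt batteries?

56

Each of the 5 types has its own threshold; avoid all of them simultaneously.
The worst case stops just short of every target: all 9 AA, 15 C, 5 AAA, all 22 D, 4 9-volt — 9 + 15 + 5 + 22 + 4 = 55 batteries.
One more battery must push some type to its target, so 55 + 1 = 56.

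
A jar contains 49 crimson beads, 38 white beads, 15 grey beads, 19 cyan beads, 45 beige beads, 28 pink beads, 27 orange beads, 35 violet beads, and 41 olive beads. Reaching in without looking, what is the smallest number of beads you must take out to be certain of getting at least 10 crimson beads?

To avoid crimson beads as long as possible, exhaust the other 8 colors first.
The worst case draws every non-crimson bead first: 38 + 15 + 19 + 45 + 28 + 27 + 35 + 41 = 248.
The next 10 draws are then forced to be crimson, giving 248 + 10 = 258.

258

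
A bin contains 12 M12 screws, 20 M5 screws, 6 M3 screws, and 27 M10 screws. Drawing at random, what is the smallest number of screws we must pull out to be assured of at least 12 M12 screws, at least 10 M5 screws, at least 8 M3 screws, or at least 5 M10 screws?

Each of the 4 sizes has its own threshold; avoid all of them simultaneously.
The worst case stops just short of every target: 11 M12, 9 M5, all 6 M3, 4 M10 — 11 + 9 + 6 + 4 = 30 screws.
One more screw must push some size to its target, so 30 + 1 = 31.

31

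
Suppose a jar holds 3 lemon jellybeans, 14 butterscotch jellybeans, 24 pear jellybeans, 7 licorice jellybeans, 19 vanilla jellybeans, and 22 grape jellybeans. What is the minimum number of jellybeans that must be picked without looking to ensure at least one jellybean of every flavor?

The hardest flavor to obtain is lemon: we could draw every other jellybean first — 89 − 3 = 86 jellybeans — without a single lemon one.
The next draw must be lemon, so 86 + 1 = 87.

87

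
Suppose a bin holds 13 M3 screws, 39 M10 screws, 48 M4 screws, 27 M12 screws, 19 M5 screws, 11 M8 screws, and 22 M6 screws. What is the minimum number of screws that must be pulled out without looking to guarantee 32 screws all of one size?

155

In the worst case we take at most 31 of each size, but all 13 M3, all 27 M12, all 19 M5, all 11 M8, and all 22 M6 (fewer than 31), giving 13 + 31 + 31 + 27 + 19 + 11 + 22 = 154.
One more screw then forces some size to 32, so 154 + 1 = 155.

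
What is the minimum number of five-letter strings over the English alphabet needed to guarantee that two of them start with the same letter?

There are 26 possible first letters acting as pigeonholes.
With 26 five-letter strings over the English alphabet we could place one in each, avoiding any repeat.
One more forces some class to hold 2, so 26 + 1 = 27.

27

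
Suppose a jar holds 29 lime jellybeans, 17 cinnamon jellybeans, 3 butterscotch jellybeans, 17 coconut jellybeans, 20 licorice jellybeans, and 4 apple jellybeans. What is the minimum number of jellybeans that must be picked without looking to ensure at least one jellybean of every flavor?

The hardest flavor to obtain is butterscotch: we could draw every other jellybean first — 90 − 3 = 87 jellybeans — without a single butterscotch one.
The next draw must be butterscotch, so 87 + 1 = 88.

88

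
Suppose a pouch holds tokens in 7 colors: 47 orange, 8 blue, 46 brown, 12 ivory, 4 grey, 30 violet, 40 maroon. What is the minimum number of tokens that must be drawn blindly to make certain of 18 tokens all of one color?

In the worst case we take at most 17 of each color, but all 8 blue, all 12 ivory, and all 4 grey (fewer than 17), giving 17 + 8 + 17 + 12 + 4 + 17 + 17 = 92.
One more token then forces some color to 18, so 92 + 1 = 93.

93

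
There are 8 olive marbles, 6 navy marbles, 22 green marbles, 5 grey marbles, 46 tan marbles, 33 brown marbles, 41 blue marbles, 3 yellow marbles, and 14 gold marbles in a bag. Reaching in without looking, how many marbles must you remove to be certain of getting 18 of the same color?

Treat the 9 colors as pigeonholes.
In the worst case we take at most 17 of each color, but all 8 olive, all 6 navy, all 5 grey, all 3 yellow, and all 14 gold (fewer than 17), giving 8 + 6 + 17 + 5 + 17 + 17 + 17 + 3 + 14 = 104.
One more marble then forces some color to 18, so 104 + 1 = 105.

105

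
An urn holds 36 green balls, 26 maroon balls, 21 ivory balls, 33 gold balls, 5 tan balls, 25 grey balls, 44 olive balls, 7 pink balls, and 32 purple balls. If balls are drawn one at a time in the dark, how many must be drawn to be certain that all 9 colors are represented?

The hardest color to obtain is tan: we could draw every other ball first — 229 − 5 = 224 balls — without a single tan one.
The next draw must be tan, so 224 + 1 = 225.

225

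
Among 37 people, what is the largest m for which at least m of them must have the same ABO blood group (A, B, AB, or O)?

10

The 37 people fall into 4 ABO blood groups.
If each of the 4 ABO blood groups held at most 9, the total would be at most 4 × 9 = 36 < 37, a contradiction.
So at least one holds ⌈37/4⌉ = 10.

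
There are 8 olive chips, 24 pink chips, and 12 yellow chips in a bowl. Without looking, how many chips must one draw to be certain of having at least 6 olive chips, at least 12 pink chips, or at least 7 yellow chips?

The worst case stops just short of every target: 5 olive, 11 pink, 6 yellow — 5 + 11 + 6 = 22 chips.
One more chip must push some color to its target, so 22 + 1 = 23.

23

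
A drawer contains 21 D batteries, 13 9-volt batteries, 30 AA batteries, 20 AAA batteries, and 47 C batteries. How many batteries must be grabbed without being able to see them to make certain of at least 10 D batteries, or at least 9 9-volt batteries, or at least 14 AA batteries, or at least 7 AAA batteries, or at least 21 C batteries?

The worst case stops just short of every target: 9 D, 8 9-volt, 13 AA, 6 AAA, 20 C — 9 + 8 + 13 + 6 + 20 = 56 batteries.
One more battery must push some type to its target, so 56 + 1 = 57.

57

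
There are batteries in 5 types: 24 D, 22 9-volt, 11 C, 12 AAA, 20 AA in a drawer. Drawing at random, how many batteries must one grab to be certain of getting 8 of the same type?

Treat the 5 types as pigeonholes.
The worst case takes 7 batteries of each type without reaching 8 of any: 5 × 7 = 35.
The next battery must bring some type to 8, so 35 + 1 = 36.

36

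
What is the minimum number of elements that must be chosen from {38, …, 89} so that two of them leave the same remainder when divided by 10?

Group the integers by remainder mod 10; there are 10 residue classes, each nonempty in this range.
Choosing one from each class (10 integers) avoids any shared remainder.
One more choice must repeat a class, so two differ by a multiple of 10. Hence 10 + 1 = 11.

11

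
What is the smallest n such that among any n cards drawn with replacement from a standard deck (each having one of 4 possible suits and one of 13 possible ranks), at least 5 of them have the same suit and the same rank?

209

There are 4 × 13 = 52 (suit, rank) combinations acting as pigeonholes.
With 52 × 4 = 208 cards drawn with replacement from a standard deck we could place exactly 4 in each, with no (suit, rank) pair reaching 5.
One more forces some (suit, rank) pair to hold 5, so 208 + 1 = 209.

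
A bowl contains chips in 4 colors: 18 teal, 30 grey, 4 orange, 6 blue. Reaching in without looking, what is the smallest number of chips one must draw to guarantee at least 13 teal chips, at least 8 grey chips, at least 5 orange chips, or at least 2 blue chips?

The worst case stops just short of every target: 12 teal, 7 grey, 4 orange, 1 blue — 12 + 7 + 4 + 1 = 24 chips.
One more chip must push some color to its target, so 24 + 1 = 25.

25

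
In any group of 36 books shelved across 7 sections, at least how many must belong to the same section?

The 36 books fall into 7 sections.
If each of the 7 sections held at most 5, the total would be at most 7 × 5 = 35 < 36, a contradiction.
So at least one holds ⌈36/7⌉ = 6.

6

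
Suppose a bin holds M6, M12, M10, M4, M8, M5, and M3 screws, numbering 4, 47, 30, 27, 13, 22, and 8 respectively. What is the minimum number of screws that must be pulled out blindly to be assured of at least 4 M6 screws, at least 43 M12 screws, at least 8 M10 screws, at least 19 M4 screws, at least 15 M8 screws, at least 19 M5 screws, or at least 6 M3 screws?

107

Each of the 7 sizes has its own threshold; avoid all of them simultaneously.
The worst case stops just short of every target: 3 M6, 42 M12, 7 M10, 18 M4, all 13 M8, 18 M5, 5 M3 — 3 + 42 + 7 + 18 + 13 + 18 + 5 = 106 screws.
One more screw must push some size to its target, so 106 + 1 = 107.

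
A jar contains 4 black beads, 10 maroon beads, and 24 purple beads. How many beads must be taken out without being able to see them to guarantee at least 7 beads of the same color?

In the worst case we take at most 6 of each color, but all 4 black (fewer than 6), giving 4 + 6 + 6 = 16.
One more bead then forces some color to 7, so 16 + 1 = 17.

17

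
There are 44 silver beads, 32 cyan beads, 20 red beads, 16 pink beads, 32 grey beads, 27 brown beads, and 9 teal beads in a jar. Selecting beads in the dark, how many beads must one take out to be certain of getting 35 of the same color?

171

In the worst case we take at most 34 of each color, but all 32 cyan, all 20 red, all 16 pink, all 32 grey, all 27 brown, and all 9 teal (fewer than 34), giving 34 + 32 + 20 + 16 + 32 + 27 + 9 = 170.
One more bead then forces some color to 35, so 170 + 1 = 171.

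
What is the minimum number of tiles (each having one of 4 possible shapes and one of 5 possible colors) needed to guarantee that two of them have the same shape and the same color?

There are 4 × 5 = 20 (shape, color) combinations acting as pigeonholes.
With 20 tiles we could place one in each, avoiding any repeat.
One more forces some (shape, color) pair to hold 2, so 20 + 1 = 21.

21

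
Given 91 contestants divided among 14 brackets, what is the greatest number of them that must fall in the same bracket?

7

The 91 contestants fall into 14 brackets.
If each of the 14 brackets held at most 6, the total would be at most 14 × 6 = 84 < 91, a contradiction.
So at least one holds ⌈91/14⌉ = 7.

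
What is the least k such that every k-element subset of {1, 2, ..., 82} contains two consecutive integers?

Partition {1, …, 82} into 41 pairs: {1,2}, {3,4}, …, {81,82}.
Choosing 41 integers — say the 41 even numbers 2, 4, …, 82 — takes one from each pair and avoids the property.
Choosing 42 forces two into the same pair by pigeonhole, and those are consecutive. So 42.

42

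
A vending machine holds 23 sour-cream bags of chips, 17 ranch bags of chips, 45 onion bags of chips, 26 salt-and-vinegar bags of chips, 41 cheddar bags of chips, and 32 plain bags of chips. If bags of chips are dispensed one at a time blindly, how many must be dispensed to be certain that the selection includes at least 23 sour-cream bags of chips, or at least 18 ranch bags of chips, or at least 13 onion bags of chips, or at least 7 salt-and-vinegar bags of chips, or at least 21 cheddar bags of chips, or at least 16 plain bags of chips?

The worst case stops just short of every target: 22 sour-cream, 17 ranch, 12 onion, 6 salt-and-vinegar, 20 cheddar, 15 plain — 22 + 17 + 12 + 6 + 20 + 15 = 92 bags of chips.
One more bag of chips must push some flavor to its target, so 92 + 1 = 93.

93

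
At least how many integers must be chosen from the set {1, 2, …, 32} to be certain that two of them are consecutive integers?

17

Partition {1, …, 32} into 16 pairs: {1,2}, {3,4}, …, {31,32}.
Choosing 16 integers — say the 16 even numbers 2, 4, …, 32 — takes one from each pair and avoids the property.
Choosing 17 forces two into the same pair by pigeonhole, and those are consecutive. So 17.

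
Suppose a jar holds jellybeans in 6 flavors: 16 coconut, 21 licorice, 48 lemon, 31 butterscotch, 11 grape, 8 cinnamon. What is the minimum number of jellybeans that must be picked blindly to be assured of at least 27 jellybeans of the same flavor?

Treat the 6 flavors as pigeonholes.
In the worst case we take at most 26 of each flavor, but all 16 coconut, all 21 licorice, all 11 grape, and all 8 cinnamon (fewer than 26), giving 16 + 21 + 26 + 26 + 11 + 8 = 108.
One more jellybean then forces some flavor to 27, so 108 + 1 = 109.

109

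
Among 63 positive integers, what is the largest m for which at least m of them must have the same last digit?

7

There are 10 possible last digits, which serve as the pigeonholes.
If each of the 10 possible last digits held at most 6, the total would be at most 10 × 6 = 60 < 63, a contradiction.
So at least one holds ⌈63/10⌉ = 7.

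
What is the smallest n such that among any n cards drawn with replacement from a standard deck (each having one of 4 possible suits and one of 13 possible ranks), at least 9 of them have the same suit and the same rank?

There are 4 × 13 = 52 (suit, rank) combinations acting as pigeonholes.
With 52 × 8 = 416 cards drawn with replacement from a standard deck we could place exactly 8 in each, with no (suit, rank) pair reaching 9.
One more forces some (suit, rank) pair to hold 9, so 416 + 1 = 417.

417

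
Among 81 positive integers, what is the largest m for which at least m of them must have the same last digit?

9

The 81 positive integers fall into 10 possible last digits.
If each of the 10 possible last digits held at most 8, the total would be at most 10 × 8 = 80 < 81, a contradiction.
So at least one holds ⌈81/10⌉ = 9.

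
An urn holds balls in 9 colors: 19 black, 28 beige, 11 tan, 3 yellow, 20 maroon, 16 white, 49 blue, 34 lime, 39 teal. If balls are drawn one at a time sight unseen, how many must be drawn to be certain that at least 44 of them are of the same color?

Treat the 9 colors as pigeonholes.
In the worst case we take at most 43 of each color, but all 19 black, all 28 beige, all 11 tan, all 3 yellow, all 20 maroon, all 16 white, all 34 lime, and all 39 teal (fewer than 43), giving 19 + 28 + 11 + 3 + 20 + 16 + 43 + 34 + 39 = 213.
One more ball then forces some color to 44, so 213 + 1 = 214.

214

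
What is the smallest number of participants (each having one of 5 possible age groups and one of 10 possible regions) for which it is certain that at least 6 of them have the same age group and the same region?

There are 5 × 10 = 50 (age group, region) combinations acting as pigeonholes.
With 50 × 5 = 250 participants we could place exactly 5 in each, with no (age group, region) pair reaching 6.
One more forces some (age group, region) pair to hold 6, so 250 + 1 = 251.

251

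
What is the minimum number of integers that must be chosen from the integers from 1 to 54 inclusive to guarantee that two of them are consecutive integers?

28

Partition {1, …, 54} into 27 pairs: {1,2}, {3,4}, …, {53,54}.
Choosing 27 integers — say the 27 even numbers 2, 4, …, 54 — takes one from each pair and avoids the property.
Choosing 28 forces two into the same pair by pigeonhole, and those are consecutive. So 28.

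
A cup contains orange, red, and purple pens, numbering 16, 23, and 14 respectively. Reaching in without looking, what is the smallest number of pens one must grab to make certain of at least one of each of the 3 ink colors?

The hardest ink color to obtain is purple: we could draw every other pen first — 53 − 14 = 39 pens — without a single purple one.
The next draw must be purple, so 39 + 1 = 40.

40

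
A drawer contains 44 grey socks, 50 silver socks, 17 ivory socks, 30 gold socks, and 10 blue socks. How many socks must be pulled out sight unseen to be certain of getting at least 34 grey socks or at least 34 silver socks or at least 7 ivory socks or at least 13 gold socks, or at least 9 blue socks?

93

Each of the 5 colors has its own threshold; avoid all of them simultaneously.
The worst case stops just short of every target: 33 grey, 33 silver, 6 ivory, 12 gold, 8 blue — 33 + 33 + 6 + 12 + 8 = 92 socks.
One more sock must push some color to its target, so 92 + 1 = 93.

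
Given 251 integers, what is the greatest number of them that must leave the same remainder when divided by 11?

The 251 integers fall into 11 residue classes modulo 11.
If each of the 11 residue classes modulo 11 held at most 22, the total would be at most 11 × 22 = 242 < 251, a contradiction.
So at least one holds ⌈251/11⌉ = 23.

23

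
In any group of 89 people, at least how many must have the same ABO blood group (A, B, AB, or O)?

There are 4 ABO blood groups, which serve as the pigeonholes.
If each of the 4 ABO blood groups held at most 22, the total would be at most 4 × 22 = 88 < 89, a contradiction.
So at least one holds ⌈89/4⌉ = 23.

23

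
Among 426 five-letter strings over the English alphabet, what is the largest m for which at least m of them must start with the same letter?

17

There are 26 possible first letters, which serve as the pigeonholes.
If each of the 26 possible first letters held at most 16, the total would be at most 26 × 16 = 416 < 426, a contradiction.
So at least one holds ⌈426/26⌉ = 17.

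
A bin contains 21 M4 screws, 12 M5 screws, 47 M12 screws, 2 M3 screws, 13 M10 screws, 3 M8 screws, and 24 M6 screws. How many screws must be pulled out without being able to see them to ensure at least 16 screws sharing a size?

Treat the 7 sizes as pigeonholes.
In the worst case we take at most 15 of each size, but all 12 M5, all 2 M3, all 13 M10, and all 3 M8 (fewer than 15), giving 15 + 12 + 15 + 2 + 13 + 3 + 15 = 75.
One more screw then forces some size to 16, so 75 + 1 = 76.

76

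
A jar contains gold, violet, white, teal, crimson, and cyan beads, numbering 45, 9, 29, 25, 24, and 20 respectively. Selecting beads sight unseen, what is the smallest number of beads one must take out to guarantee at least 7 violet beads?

150

The worst case draws every non-violet bead first: 45 + 29 + 25 + 24 + 20 = 143.
The next 7 draws are then forced to be violet, giving 143 + 7 = 150.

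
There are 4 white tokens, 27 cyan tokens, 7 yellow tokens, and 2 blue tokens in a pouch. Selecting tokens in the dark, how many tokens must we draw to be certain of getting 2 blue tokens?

The worst case draws every non-blue token first: 4 + 27 + 7 = 38.
The next 2 draws are then forced to be blue, giving 38 + 2 = 40.

40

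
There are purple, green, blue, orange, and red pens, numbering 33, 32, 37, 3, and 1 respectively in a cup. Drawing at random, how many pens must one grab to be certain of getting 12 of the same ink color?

38

Treat the 5 ink colors as pigeonholes.
In the worst case we take at most 11 of each ink color, but all 3 orange and all 1 red (fewer than 11), giving 11 + 11 + 11 + 3 + 1 = 37.
One more pen then forces some ink color to 12, so 37 + 1 = 38.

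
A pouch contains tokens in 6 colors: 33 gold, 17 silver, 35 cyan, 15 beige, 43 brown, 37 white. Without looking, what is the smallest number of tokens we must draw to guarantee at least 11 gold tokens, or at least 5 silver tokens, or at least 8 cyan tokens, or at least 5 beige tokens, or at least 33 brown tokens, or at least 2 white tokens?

59

The worst case stops just short of every target: 10 gold, 4 silver, 7 cyan, 4 beige, 32 brown, 1 white — 10 + 4 + 7 + 4 + 32 + 1 = 58 tokens.
One more token must push some color to its target, so 58 + 1 = 59.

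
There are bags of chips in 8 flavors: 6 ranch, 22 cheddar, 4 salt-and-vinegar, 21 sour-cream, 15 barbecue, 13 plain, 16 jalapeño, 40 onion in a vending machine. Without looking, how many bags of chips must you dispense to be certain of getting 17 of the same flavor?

103

Treat the 8 flavors as pigeonholes.
In the worst case we take at most 16 of each flavor, but all 6 ranch, all 4 salt-and-vinegar, all 15 barbecue, and all 13 plain (fewer than 16), giving 6 + 16 + 4 + 16 + 15 + 13 + 16 + 16 = 102.
One more bag of chips then forces some flavor to 17, so 102 + 1 = 103.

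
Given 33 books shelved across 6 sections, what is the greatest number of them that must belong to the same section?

6

If each of the 6 sections held at most 5, the total would be at most 6 × 5 = 30 < 33, a contradiction.
So at least one holds ⌈33/6⌉ = 6.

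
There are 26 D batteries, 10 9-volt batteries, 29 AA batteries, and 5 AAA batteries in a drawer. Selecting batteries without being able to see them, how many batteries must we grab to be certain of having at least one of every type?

The hardest type to obtain is AAA: we could draw every other battery first — 70 − 5 = 65 batteries — without a single AAA one.
The next draw must be AAA, so 65 + 1 = 66.

66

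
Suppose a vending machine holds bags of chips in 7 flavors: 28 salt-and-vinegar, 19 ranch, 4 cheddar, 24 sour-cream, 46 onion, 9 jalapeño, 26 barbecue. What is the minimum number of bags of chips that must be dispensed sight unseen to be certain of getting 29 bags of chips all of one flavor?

In the worst case we take at most 28 of each flavor, but all 19 ranch, all 4 cheddar, all 24 sour-cream, all 9 jalapeño, and all 26 barbecue (fewer than 28), giving 28 + 19 + 4 + 24 + 28 + 9 + 26 = 138.
One more bag of chips then forces some flavor to 29, so 138 + 1 = 139.

139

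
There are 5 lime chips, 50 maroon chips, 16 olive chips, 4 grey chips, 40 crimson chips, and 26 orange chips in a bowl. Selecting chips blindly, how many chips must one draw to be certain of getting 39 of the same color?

128

In the worst case we take at most 38 of each color, but all 5 lime, all 16 olive, all 4 grey, and all 26 orange (fewer than 38), giving 5 + 38 + 16 + 4 + 38 + 26 = 127.
One more chip then forces some color to 39, so 127 + 1 = 128.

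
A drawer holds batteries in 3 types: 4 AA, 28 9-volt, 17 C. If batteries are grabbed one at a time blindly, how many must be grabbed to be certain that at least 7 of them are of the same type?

17

Treat the 3 types as pigeonholes.
In the worst case we take at most 6 of each type, but all 4 AA (fewer than 6), giving 4 + 6 + 6 = 16.
One more battery then forces some type to 7, so 16 + 1 = 17.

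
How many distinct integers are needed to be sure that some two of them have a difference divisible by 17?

18

Two integers differ by a multiple of 17 exactly when they share a remainder mod 17.
There are 17 residue classes mod 17, so 17 integers can all lie in distinct classes.
One more integer must repeat a residue, giving a difference divisible by 17. So n = 17 + 1 = 18.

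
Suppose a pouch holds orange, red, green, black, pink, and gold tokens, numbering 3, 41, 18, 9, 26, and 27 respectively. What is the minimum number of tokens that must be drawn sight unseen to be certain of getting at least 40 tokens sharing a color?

123

Treat the 6 colors as pigeonholes.
In the worst case we take at most 39 of each color, but all 3 orange, all 18 green, all 9 black, all 26 pink, and all 27 gold (fewer than 39), giving 3 + 39 + 18 + 9 + 26 + 27 = 122.
One more token then forces some color to 40, so 122 + 1 = 123.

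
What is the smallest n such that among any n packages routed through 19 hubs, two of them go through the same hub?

There are 19 hubs acting as pigeonholes.
With 19 packages we could place one in each, avoiding any repeat.
One more forces some class to hold 2, so 19 + 1 = 20.

20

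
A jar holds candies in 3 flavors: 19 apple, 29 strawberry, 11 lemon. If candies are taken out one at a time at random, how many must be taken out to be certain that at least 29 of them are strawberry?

59

The worst case draws every non-strawberry candy first: 19 + 11 = 30.
The next 29 draws are then forced to be strawberry, giving 30 + 29 = 59.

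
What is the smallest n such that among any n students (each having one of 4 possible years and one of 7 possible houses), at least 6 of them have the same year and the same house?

141

There are 4 × 7 = 28 (year, house) combinations acting as pigeonholes.
With 28 × 5 = 140 students we could place exactly 5 in each, with no (year, house) pair reaching 6.
One more forces some (year, house) pair to hold 6, so 140 + 1 = 141.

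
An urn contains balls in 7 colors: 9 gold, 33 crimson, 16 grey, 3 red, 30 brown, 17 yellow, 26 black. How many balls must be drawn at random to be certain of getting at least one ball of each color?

The hardest color to obtain is red: we could draw every other ball first — 134 − 3 = 131 balls — without a single red one.
The next draw must be red, so 131 + 1 = 132.

132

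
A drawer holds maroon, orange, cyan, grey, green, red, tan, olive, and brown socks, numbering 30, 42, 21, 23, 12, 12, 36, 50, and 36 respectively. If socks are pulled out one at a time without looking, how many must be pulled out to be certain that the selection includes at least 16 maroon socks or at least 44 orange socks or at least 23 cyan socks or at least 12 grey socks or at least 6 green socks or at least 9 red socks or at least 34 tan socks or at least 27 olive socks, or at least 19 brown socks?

Each of the 9 colors has its own threshold; avoid all of them simultaneously.
The worst case stops just short of every target: 15 maroon, all 42 orange, all 21 cyan, 11 grey, 5 green, 8 red, 33 tan, 26 olive, 18 brown — 15 + 42 + 21 + 11 + 5 + 8 + 33 + 26 + 18 = 179 socks.
One more sock must push some color to its target, so 179 + 1 = 180.

180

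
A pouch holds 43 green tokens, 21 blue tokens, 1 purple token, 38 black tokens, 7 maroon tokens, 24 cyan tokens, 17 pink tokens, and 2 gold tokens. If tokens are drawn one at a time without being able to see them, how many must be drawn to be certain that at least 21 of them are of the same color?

108

In the worst case we take at most 20 of each color, but all 1 purple, all 7 maroon, all 17 pink, and all 2 gold (fewer than 20), giving 20 + 20 + 1 + 20 + 7 + 20 + 17 + 2 = 107.
One more token then forces some color to 21, so 107 + 1 = 108.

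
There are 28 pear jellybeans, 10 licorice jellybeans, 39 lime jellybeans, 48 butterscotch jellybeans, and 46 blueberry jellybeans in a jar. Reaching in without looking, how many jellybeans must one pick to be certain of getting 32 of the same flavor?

132

Treat the 5 flavors as pigeonholes.
In the worst case we take at most 31 of each flavor, but all 28 pear and all 10 licorice (fewer than 31), giving 28 + 10 + 31 + 31 + 31 = 131.
One more jellybean then forces some flavor to 32, so 131 + 1 = 132.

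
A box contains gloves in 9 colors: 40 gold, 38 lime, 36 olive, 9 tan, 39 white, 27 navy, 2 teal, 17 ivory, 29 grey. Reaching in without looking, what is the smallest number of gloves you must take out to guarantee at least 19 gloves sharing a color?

In the worst case we take at most 18 of each color, but all 9 tan, all 2 teal, and all 17 ivory (fewer than 18), giving 18 + 18 + 18 + 9 + 18 + 18 + 2 + 17 + 18 = 136.
One more glove then forces some color to 19, so 136 + 1 = 137.

137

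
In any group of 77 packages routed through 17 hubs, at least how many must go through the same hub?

The 77 packages fall into 17 hubs.
If each of the 17 hubs held at most 4, the total would be at most 17 × 4 = 68 < 77, a contradiction.
So at least one holds ⌈77/17⌉ = 5.

5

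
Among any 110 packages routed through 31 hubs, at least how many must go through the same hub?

4

The 110 packages fall into 31 hubs.
If each of the 31 hubs held at most 3, the total would be at most 31 × 3 = 93 < 110, a contradiction.
So at least one holds ⌈110/31⌉ = 4.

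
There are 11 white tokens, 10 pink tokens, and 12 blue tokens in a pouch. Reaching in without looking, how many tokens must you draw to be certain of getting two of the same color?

4

Treat the 3 colors as pigeonholes.
The worst case takes 1 token of each color without reaching 2 of any: 3 × 1 = 3.
The next token must bring some color to 2, so 3 + 1 = 4.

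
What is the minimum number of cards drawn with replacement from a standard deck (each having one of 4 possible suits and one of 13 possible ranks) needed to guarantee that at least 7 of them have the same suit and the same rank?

313

There are 4 × 13 = 52 (suit, rank) combinations acting as pigeonholes.
With 52 × 6 = 312 cards drawn with replacement from a standard deck we could place exactly 6 in each, with no (suit, rank) pair reaching 7.
One more forces some (suit, rank) pair to hold 7, so 312 + 1 = 313.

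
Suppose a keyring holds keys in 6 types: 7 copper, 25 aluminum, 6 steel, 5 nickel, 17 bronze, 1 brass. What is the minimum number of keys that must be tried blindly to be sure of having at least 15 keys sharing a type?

In the worst case we take at most 14 of each type, but all 7 copper, all 6 steel, all 5 nickel, and all 1 brass (fewer than 14), giving 7 + 14 + 6 + 5 + 14 + 1 = 47.
One more key then forces some type to 15, so 47 + 1 = 48.

48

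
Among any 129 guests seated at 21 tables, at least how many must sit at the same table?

7

If each of the 21 tables held at most 6, the total would be at most 21 × 6 = 126 < 129, a contradiction.
So at least one holds ⌈129/21⌉ = 7.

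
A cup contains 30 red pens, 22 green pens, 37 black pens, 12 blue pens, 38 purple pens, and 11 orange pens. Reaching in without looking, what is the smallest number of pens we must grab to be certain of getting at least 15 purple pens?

127

To avoid purple pens as long as possible, exhaust the other 5 ink colors first.
The worst case draws every non-purple pen first: 30 + 22 + 37 + 12 + 11 = 112.
The next 15 draws are then forced to be purple, giving 112 + 15 = 127.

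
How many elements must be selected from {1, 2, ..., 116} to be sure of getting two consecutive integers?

Partition {1, …, 116} into 58 pairs: {1,2}, {3,4}, …, {115,116}.
Choosing 58 integers — say the 58 even numbers 2, 4, …, 116 — takes one from each pair and avoids the property.
Choosing 59 forces two into the same pair by pigeonhole, and those are consecutive. So 59.

59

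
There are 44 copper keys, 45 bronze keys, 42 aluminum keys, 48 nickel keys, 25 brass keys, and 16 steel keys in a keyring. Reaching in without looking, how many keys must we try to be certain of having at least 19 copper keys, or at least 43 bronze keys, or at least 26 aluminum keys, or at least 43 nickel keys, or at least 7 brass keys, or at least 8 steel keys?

141

The worst case stops just short of every target: 18 copper, 42 bronze, 25 aluminum, 42 nickel, 6 brass, 7 steel — 18 + 42 + 25 + 42 + 6 + 7 = 140 keys.
One more key must push some type to its target, so 140 + 1 = 141.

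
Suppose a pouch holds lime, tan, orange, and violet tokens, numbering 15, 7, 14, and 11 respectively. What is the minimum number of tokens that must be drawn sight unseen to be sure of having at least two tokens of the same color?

5

Treat the 4 colors as pigeonholes.
The worst case takes 1 token of each color without reaching 2 of any: 4 × 1 = 4.
The next token must bring some color to 2, so 4 + 1 = 5.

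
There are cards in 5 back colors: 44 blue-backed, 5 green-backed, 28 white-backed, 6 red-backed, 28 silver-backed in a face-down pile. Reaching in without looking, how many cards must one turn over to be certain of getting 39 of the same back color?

106

In the worst case we take at most 38 of each back color, but all 5 green-backed, all 28 white-backed, all 6 red-backed, and all 28 silver-backed (fewer than 38), giving 38 + 5 + 28 + 6 + 28 = 105.
One more card then forces some back color to 39, so 105 + 1 = 106.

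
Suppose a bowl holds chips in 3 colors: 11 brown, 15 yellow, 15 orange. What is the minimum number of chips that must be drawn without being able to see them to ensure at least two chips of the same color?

Treat the 3 colors as pigeonholes.
The worst case takes 1 chip of each color without reaching 2 of any: 3 × 1 = 3.
The next chip must bring some color to 2, so 3 + 1 = 4.

4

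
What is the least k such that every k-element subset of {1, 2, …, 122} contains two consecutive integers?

62

Partition {1, …, 122} into 61 pairs: {1,2}, {3,4}, …, {121,122}.
Choosing 61 integers — say the 61 even numbers 2, 4, …, 122 — takes one from each pair and avoids the property.
Choosing 62 forces two into the same pair by pigeonhole, and those are consecutive. So 62.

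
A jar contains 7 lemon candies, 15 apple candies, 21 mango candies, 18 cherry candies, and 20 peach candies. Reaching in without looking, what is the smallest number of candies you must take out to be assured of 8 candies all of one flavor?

36

The worst case takes 7 candies of each flavor without reaching 8 of any: 5 × 7 = 35.
The next candy must bring some flavor to 8, so 35 + 1 = 36.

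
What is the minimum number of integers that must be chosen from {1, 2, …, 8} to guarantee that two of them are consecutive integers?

5

Partition {1, …, 8} into 4 pairs: {1,2}, {3,4}, …, {7,8}.
Choosing 4 integers — say the 4 even numbers 2, 4, …, 8 — takes one from each pair and avoids the property.
Choosing 5 forces two into the same pair by pigeonhole, and those are consecutive. So 5.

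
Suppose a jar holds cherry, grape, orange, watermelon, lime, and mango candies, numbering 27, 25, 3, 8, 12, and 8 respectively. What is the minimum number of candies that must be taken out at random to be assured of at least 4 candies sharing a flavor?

19

The worst case takes 3 candies of each flavor without reaching 4 of any: 6 × 3 = 18.
The next candy must bring some flavor to 4, so 18 + 1 = 19.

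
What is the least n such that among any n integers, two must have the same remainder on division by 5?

Use the pigeonhole principle on residue classes: two integers differ by a multiple of 5 exactly when they share a remainder mod 5.
There are 5 residue classes mod 5, so 5 integers can all lie in distinct classes.
One more integer must repeat a residue, giving a difference divisible by 5. So n = 5 + 1 = 6.

6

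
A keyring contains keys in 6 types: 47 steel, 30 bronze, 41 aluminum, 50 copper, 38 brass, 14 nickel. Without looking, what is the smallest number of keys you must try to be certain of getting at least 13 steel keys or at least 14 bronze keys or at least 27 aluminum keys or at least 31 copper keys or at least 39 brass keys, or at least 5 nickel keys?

124

Each of the 6 types has its own threshold; avoid all of them simultaneously.
The worst case stops just short of every target: 12 steel, 13 bronze, 26 aluminum, 30 copper, 38 brass, 4 nickel — 12 + 13 + 26 + 30 + 38 + 4 = 123 keys.
One more key must push some type to its target, so 123 + 1 = 124.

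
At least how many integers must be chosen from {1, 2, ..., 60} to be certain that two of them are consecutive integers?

31

Partition {1, …, 60} into 30 pairs: {1,2}, {3,4}, …, {59,60}.
Choosing 30 integers — say the 30 even numbers 2, 4, …, 60 — takes one from each pair and avoids the property.
Choosing 31 forces two into the same pair by pigeonhole, and those are consecutive. So 31.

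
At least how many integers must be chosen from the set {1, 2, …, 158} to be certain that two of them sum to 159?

Partition {1, …, 158} into 79 pairs: {1,158}, {2,157}, …, {79,80}.
Choosing 79 integers — say the integers 1 through 79 — takes one from each pair and avoids the property.
Choosing 80 forces two into the same pair by pigeonhole, and those sum to 159. So 80.

80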